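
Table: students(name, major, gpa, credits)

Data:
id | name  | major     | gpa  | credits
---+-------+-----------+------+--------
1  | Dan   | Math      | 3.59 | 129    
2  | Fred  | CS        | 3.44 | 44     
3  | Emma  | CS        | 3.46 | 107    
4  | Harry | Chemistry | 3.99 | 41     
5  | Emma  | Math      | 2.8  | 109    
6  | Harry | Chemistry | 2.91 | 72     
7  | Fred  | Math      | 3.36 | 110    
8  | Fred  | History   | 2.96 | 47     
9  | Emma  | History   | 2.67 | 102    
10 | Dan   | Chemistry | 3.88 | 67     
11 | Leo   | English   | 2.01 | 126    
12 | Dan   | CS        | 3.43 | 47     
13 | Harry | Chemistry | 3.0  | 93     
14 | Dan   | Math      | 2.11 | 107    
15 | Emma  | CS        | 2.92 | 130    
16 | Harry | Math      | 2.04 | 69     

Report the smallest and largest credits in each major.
SELECT major, MIN(credits), MAX(credits)
FROM students
GROUP BY major

Result:
  CS: min=44, max=130
  Chemistry: min=41, max=93
  English: min=126, max=126
  History: min=47, max=102
  Math: min=69, max=129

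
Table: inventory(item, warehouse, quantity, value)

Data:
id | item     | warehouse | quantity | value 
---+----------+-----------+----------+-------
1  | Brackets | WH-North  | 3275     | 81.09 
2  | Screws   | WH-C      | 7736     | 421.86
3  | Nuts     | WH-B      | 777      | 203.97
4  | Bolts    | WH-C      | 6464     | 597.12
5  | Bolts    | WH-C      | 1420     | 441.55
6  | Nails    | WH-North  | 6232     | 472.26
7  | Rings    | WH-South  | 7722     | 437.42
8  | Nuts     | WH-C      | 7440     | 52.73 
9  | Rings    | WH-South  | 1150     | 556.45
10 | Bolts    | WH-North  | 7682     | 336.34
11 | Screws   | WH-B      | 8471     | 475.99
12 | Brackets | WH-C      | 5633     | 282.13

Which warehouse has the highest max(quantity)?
SELECT warehouse, MAX(quantity) as val
FROM inventory
GROUP BY warehouse
ORDER BY val DESC
LIMIT 1

Result: WH-B with max(quantity) = 8471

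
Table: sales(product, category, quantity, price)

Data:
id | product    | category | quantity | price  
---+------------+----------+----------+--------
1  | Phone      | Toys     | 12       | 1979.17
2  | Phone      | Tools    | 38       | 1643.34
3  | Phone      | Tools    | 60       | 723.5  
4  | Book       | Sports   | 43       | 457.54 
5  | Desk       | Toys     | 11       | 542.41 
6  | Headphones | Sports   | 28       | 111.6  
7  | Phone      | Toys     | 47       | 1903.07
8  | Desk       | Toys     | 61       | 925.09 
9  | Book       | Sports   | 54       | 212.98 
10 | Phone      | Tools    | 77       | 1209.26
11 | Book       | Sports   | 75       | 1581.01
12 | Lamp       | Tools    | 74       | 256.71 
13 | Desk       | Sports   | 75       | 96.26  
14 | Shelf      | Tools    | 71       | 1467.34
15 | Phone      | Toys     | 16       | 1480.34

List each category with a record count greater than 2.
SELECT category, COUNT(*) as cnt
FROM sales
GROUP BY category
HAVING COUNT(*) > 2

Result:
  Sports: 5
  Tools: 5
  Toys: 5

Note: HAVING filters groups after aggregation, WHERE filters rows before.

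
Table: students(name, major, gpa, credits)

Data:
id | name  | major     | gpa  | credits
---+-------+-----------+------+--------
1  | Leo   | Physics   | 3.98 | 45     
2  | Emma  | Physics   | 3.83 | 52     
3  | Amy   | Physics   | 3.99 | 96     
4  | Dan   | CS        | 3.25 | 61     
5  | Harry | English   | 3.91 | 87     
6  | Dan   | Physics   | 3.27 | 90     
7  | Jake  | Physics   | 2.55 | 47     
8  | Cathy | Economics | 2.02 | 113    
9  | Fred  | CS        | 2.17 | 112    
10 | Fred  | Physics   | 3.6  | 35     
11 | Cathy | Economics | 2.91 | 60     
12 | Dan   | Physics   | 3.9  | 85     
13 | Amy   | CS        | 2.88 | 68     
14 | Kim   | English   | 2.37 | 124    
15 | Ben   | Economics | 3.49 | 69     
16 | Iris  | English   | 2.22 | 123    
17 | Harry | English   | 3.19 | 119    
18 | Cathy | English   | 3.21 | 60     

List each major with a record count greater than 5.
SELECT major, COUNT(*) as cnt
FROM students
GROUP BY major
HAVING COUNT(*) > 5

Result:
  Physics: 7

Note: HAVING filters groups after aggregation, WHERE filters rows before.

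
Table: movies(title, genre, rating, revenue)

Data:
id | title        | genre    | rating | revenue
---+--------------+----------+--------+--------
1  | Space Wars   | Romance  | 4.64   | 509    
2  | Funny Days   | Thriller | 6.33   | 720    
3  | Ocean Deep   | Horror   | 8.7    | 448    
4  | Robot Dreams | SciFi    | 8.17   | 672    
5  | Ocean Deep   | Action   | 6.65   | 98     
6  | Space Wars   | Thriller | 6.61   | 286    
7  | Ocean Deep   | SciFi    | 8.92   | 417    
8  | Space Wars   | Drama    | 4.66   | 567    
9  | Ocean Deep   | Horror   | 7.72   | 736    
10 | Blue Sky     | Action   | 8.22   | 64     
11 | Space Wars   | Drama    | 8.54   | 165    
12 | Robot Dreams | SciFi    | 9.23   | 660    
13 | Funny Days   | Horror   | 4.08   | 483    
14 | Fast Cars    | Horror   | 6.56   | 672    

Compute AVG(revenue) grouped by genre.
SELECT genre, AVG(revenue) as result
FROM movies
GROUP BY genre

Result:
  Action: 81.00
  Drama: 366.00
  Horror: 584.75
  Romance: 509.00
  SciFi: 583.00
  Thriller: 503.00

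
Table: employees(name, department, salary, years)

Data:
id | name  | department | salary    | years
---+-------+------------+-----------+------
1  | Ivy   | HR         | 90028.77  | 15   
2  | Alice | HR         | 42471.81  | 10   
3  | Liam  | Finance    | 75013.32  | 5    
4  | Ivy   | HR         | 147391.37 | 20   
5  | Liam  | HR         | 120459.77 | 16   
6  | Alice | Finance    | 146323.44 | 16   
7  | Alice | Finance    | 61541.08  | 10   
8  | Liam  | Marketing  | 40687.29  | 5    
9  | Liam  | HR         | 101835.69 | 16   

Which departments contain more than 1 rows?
SELECT department, COUNT(*) as cnt
FROM employees
GROUP BY department
HAVING COUNT(*) > 1

Result:
  Finance: 3
  HR: 5

Note: HAVING filters groups after aggregation, WHERE filters rows before.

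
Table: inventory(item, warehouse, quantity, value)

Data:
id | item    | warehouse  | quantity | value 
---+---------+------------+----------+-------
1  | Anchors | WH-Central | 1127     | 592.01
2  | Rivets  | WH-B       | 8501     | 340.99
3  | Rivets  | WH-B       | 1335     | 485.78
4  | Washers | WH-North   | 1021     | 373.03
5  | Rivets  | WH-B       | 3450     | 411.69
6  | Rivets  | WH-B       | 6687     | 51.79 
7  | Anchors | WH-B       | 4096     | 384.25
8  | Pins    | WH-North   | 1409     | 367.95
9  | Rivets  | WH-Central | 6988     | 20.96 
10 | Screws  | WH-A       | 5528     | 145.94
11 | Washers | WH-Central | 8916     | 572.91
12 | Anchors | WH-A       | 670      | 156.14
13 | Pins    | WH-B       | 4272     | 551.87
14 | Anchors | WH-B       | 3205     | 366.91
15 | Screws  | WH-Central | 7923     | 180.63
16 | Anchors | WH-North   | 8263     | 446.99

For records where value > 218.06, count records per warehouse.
SELECT warehouse, COUNT(*)
FROM inventory
WHERE value > 218.06
GROUP BY warehouse

Note: WHERE filters rows before grouping.

Result:
  WH-B: 6
  WH-Central: 2
  WH-North: 3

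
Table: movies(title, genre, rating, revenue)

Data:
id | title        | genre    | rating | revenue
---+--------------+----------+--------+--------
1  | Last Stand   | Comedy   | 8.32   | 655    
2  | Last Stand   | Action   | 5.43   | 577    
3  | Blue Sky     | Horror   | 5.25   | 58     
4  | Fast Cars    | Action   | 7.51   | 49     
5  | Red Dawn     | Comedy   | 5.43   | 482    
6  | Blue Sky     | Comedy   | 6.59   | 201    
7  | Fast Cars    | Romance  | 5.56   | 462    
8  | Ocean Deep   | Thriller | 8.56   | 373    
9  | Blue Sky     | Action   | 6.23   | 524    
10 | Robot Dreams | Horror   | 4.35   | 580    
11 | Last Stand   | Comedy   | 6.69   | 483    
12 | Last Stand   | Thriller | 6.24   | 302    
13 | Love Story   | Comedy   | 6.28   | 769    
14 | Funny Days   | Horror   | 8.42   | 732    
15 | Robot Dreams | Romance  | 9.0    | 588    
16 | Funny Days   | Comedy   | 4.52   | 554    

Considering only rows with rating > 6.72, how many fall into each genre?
SELECT genre, COUNT(*)
FROM movies
WHERE rating > 6.72
GROUP BY genre

Note: WHERE filters rows before grouping.

Result:
  Action: 1
  Comedy: 1
  Horror: 1
  Romance: 1
  Thriller: 1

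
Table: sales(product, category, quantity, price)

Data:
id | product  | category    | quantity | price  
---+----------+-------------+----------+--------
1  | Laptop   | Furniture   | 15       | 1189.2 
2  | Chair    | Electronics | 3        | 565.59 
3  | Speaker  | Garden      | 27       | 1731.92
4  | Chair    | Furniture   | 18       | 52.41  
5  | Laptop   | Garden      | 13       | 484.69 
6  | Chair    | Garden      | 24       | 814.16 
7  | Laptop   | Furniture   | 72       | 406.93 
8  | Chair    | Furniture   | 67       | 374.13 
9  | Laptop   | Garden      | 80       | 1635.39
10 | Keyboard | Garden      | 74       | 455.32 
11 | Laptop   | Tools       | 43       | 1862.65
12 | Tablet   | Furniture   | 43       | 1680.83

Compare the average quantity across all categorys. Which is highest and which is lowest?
SELECT category, AVG(quantity)
FROM sales
GROUP BY category
ORDER BY AVG(quantity)

All groups:
  Electronics: 3.00
  Furniture: 43.00
  Tools: 43.00
  Garden: 43.60

Highest: Garden (43.60)
Lowest: Electronics (3.00)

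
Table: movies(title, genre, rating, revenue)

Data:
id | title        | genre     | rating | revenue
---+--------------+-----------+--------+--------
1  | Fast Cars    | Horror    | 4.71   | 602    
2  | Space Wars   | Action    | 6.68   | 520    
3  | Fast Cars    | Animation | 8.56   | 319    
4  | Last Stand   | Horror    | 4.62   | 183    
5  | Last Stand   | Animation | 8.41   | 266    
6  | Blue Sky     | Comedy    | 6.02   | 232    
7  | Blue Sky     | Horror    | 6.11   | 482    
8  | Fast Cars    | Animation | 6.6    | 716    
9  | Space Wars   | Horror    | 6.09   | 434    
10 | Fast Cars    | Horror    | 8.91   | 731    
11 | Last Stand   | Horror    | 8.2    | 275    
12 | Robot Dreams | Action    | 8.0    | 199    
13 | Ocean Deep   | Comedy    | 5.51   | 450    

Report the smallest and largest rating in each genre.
SELECT genre, MIN(rating), MAX(rating)
FROM movies
GROUP BY genre

Result:
  Action: min=6.68, max=8.00
  Animation: min=6.60, max=8.56
  Comedy: min=5.51, max=6.02
  Horror: min=4.62, max=8.91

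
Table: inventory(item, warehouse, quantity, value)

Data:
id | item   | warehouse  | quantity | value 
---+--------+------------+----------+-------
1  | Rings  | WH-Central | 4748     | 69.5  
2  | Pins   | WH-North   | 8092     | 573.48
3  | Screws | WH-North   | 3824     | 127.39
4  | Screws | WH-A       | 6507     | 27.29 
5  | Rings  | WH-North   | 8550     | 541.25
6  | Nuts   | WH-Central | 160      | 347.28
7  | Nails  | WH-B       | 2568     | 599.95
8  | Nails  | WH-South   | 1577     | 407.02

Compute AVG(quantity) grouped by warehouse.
SELECT warehouse, AVG(quantity) as result
FROM inventory
GROUP BY warehouse

Result:
  WH-A: 6507.00
  WH-B: 2568.00
  WH-Central: 2454.00
  WH-North: 6822.00
  WH-South: 1577.00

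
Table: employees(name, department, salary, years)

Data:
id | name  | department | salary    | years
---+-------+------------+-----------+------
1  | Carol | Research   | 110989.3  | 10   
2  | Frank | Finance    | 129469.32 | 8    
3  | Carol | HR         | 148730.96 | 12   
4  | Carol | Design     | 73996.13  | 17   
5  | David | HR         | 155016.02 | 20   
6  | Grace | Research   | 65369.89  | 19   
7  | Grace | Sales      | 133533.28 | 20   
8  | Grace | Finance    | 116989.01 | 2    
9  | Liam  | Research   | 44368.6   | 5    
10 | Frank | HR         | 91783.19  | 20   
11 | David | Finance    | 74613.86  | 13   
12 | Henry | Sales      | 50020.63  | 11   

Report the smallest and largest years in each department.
SELECT department, MIN(years), MAX(years)
FROM employees
GROUP BY department

Result:
  Design: min=17, max=17
  Finance: min=2, max=13
  HR: min=12, max=20
  Research: min=5, max=19
  Sales: min=11, max=20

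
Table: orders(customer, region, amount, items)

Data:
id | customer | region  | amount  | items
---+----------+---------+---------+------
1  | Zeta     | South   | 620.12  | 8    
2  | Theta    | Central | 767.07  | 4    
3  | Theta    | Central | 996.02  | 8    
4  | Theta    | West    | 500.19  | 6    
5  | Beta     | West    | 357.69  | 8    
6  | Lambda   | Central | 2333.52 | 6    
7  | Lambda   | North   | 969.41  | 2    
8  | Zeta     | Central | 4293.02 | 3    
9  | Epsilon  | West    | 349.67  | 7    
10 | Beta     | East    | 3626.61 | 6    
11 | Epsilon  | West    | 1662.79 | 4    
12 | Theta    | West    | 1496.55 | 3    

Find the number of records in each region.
SELECT region, COUNT(*) as count
FROM orders
GROUP BY region

Result:
  Central: 4
  East: 1
  North: 1
  South: 1
  West: 5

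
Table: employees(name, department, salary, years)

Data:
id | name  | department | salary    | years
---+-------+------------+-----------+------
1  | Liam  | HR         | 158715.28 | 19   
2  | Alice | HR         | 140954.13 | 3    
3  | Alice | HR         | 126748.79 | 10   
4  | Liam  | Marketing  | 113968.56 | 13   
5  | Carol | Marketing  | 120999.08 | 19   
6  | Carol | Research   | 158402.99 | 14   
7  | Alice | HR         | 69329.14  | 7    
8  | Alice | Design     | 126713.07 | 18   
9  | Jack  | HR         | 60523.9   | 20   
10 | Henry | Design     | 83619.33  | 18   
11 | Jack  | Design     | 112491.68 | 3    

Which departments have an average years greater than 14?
SELECT department, AVG(years)
FROM employees
GROUP BY department
HAVING AVG(years) > 14

Result:
  Marketing: avg=16.00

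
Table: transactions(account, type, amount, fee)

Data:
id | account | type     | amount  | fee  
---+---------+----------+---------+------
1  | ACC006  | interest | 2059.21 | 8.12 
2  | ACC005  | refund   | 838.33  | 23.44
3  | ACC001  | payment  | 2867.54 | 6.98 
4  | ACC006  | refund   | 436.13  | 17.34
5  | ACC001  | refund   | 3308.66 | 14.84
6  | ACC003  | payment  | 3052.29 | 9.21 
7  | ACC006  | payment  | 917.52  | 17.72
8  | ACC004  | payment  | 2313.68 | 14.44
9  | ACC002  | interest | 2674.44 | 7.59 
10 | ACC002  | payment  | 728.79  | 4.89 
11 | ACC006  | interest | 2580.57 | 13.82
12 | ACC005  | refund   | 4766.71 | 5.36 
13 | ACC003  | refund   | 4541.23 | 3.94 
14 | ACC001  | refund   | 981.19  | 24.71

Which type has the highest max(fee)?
SELECT type, MAX(fee) as val
FROM transactions
GROUP BY type
ORDER BY val DESC
LIMIT 1

Result: refund with max(fee) = 24.71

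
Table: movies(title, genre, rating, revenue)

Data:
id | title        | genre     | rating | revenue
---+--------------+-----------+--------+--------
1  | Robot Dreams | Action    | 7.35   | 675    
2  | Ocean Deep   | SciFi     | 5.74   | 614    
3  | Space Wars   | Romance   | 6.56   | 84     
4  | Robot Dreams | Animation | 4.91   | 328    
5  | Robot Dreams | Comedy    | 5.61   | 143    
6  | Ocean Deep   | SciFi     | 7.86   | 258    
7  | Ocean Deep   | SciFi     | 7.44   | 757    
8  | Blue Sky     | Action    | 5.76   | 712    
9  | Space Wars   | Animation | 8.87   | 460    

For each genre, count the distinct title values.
SELECT genre, COUNT(DISTINCT title)
FROM movies
GROUP BY genre

Result:
  Action: 2 distinct
  Animation: 2 distinct
  Comedy: 1 distinct
  Romance: 1 distinct
  SciFi: 1 distinct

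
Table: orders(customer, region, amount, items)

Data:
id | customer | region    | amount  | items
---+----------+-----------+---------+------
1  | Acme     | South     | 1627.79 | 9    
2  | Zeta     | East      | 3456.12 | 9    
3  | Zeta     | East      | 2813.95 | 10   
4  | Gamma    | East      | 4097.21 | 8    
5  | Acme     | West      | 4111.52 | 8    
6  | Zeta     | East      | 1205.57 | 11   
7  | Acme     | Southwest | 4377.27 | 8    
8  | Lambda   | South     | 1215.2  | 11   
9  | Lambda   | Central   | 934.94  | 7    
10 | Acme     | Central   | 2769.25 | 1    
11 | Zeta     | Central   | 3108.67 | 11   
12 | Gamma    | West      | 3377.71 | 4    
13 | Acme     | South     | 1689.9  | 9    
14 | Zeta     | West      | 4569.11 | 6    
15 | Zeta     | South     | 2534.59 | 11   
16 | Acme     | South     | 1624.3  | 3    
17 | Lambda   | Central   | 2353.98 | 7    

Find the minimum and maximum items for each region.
SELECT region, MIN(items), MAX(items)
FROM orders
GROUP BY region

Result:
  Central: min=1, max=11
  East: min=8, max=11
  South: min=3, max=11
  Southwest: min=8, max=8
  West: min=4, max=8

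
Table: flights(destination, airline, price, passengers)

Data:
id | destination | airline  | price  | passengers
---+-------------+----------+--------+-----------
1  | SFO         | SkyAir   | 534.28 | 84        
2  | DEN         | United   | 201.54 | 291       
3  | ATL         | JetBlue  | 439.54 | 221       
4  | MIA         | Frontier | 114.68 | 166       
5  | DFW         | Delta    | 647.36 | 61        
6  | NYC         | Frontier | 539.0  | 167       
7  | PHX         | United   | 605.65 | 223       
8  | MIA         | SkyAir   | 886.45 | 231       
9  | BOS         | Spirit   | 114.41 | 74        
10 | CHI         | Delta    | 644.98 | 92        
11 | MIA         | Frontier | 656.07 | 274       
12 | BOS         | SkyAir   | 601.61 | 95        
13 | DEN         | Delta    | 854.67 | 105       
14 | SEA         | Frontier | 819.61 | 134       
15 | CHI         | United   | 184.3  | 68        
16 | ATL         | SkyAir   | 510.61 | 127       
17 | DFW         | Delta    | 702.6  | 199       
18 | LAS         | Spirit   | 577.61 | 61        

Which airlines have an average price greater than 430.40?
SELECT airline, AVG(price)
FROM flights
GROUP BY airline
HAVING AVG(price) > 430.40

Result:
  Delta: avg=712.40
  Frontier: avg=532.34
  JetBlue: avg=439.54
  SkyAir: avg=633.24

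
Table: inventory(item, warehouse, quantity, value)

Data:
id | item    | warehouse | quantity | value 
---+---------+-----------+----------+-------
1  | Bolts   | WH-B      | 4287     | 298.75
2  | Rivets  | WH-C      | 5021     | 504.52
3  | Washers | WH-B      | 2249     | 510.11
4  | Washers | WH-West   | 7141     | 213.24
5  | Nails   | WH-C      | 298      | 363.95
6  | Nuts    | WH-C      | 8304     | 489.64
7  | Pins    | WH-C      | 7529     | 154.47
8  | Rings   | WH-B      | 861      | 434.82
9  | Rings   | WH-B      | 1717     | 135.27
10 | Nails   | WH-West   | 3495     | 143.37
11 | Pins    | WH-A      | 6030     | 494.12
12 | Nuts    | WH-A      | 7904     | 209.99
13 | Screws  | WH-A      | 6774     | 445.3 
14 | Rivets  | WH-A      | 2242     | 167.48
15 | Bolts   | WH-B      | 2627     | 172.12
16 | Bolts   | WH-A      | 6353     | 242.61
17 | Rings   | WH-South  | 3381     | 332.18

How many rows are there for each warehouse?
SELECT warehouse, COUNT(*) as count
FROM inventory
GROUP BY warehouse

Result:
  WH-A: 5
  WH-B: 5
  WH-C: 4
  WH-South: 1
  WH-West: 2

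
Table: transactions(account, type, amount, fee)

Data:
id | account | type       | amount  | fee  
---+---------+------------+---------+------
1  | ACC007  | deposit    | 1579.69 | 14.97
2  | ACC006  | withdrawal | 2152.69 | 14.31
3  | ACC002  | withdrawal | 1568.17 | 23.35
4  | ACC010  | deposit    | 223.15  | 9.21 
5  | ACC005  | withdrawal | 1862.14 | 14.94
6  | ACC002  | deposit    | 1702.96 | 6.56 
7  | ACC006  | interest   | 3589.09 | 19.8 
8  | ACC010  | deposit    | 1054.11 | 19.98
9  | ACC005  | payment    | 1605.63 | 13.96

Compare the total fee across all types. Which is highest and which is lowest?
SELECT type, SUM(fee)
FROM transactions
GROUP BY type
ORDER BY SUM(fee)

All groups:
  payment: 13.96
  interest: 19.80
  deposit: 50.72
  withdrawal: 52.60

Highest: withdrawal (52.60)
Lowest: payment (13.96)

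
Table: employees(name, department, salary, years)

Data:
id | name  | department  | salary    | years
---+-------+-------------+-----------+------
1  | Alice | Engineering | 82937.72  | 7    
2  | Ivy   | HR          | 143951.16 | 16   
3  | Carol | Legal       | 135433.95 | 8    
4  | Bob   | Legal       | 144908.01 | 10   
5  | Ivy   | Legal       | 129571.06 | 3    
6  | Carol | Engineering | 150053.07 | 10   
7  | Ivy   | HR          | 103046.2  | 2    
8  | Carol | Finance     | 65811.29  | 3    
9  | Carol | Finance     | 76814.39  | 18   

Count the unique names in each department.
SELECT department, COUNT(DISTINCT name)
FROM employees
GROUP BY department

Result:
  Engineering: 2 distinct
  Finance: 1 distinct
  HR: 1 distinct
  Legal: 3 distinct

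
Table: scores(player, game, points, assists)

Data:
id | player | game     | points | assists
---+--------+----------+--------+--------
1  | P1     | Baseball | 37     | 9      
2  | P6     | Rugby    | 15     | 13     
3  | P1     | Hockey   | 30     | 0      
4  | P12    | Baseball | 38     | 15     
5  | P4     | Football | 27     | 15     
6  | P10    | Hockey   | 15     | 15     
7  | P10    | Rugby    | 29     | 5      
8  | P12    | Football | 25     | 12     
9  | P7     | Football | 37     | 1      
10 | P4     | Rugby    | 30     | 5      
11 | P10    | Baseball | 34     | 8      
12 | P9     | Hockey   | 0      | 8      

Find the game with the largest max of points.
SELECT game, MAX(points) as val
FROM scores
GROUP BY game
ORDER BY val DESC
LIMIT 1

Result: Baseball with max(points) = 38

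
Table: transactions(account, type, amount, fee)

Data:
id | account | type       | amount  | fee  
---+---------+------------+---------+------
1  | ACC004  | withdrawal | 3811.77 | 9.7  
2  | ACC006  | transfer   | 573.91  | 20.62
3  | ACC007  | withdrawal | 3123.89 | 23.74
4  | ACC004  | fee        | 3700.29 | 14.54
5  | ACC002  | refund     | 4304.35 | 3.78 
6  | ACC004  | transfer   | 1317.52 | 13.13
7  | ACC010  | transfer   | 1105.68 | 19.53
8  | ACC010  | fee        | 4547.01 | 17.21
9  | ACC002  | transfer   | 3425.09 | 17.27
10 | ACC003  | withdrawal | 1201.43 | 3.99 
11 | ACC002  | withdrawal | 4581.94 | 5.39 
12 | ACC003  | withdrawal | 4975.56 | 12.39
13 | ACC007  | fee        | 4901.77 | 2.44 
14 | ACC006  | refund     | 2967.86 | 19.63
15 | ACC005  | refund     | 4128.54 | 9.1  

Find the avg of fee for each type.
SELECT type, AVG(fee) as result
FROM transactions
GROUP BY type

Result:
  fee: 11.40
  refund: 10.84
  transfer: 17.64
  withdrawal: 11.04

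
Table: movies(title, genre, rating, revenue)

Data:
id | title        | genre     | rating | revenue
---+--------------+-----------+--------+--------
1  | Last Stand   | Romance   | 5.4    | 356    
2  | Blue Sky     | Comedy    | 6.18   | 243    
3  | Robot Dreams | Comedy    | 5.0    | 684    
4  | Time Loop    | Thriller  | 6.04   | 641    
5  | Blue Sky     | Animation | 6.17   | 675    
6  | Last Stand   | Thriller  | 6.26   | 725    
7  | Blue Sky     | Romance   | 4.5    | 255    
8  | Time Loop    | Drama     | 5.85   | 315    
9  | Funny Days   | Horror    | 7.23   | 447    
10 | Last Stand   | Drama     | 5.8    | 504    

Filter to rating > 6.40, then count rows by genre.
SELECT genre, COUNT(*)
FROM movies
WHERE rating > 6.40
GROUP BY genre

Note: WHERE filters rows before grouping.

Result:
  Horror: 1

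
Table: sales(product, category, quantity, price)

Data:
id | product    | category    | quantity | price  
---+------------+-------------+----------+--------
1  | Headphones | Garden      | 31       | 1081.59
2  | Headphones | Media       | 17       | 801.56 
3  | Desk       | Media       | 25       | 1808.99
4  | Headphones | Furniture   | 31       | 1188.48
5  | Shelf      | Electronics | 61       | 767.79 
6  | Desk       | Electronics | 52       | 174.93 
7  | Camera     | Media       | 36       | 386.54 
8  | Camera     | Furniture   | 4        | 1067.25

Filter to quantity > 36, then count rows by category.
SELECT category, COUNT(*)
FROM sales
WHERE quantity > 36
GROUP BY category

Note: WHERE filters rows before grouping.

Result:
  Electronics: 2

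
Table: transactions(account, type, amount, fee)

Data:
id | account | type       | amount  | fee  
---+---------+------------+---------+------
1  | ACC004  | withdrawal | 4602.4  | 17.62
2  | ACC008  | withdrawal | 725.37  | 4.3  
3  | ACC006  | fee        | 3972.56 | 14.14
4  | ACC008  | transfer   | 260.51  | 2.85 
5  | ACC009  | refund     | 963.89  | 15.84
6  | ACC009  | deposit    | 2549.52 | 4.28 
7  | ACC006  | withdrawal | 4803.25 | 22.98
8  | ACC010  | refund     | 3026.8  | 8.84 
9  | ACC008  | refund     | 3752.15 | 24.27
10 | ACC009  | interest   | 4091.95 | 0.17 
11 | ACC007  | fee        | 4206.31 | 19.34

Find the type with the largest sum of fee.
SELECT type, SUM(fee) as val
FROM transactions
GROUP BY type
ORDER BY val DESC
LIMIT 1

Result: refund with sum(fee) = 48.95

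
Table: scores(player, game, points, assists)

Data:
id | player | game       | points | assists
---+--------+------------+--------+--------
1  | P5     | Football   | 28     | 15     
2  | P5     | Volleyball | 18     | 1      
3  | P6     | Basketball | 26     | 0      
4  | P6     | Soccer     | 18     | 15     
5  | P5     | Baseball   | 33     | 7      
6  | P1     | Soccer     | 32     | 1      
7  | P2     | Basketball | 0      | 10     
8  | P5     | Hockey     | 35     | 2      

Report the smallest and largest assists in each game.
SELECT game, MIN(assists), MAX(assists)
FROM scores
GROUP BY game

Result:
  Baseball: min=7, max=7
  Basketball: min=0, max=10
  Football: min=15, max=15
  Hockey: min=2, max=2
  Soccer: min=1, max=15
  Volleyball: min=1, max=1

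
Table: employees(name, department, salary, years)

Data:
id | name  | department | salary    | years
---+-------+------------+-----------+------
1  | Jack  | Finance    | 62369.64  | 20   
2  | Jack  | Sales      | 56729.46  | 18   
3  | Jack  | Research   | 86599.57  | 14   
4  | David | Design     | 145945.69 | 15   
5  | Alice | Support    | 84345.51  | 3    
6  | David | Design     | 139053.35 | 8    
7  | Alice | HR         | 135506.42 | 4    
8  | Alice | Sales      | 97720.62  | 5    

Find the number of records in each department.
SELECT department, COUNT(*) as count
FROM employees
GROUP BY department

Result:
  Design: 2
  Finance: 1
  HR: 1
  Research: 1
  Sales: 2
  Support: 1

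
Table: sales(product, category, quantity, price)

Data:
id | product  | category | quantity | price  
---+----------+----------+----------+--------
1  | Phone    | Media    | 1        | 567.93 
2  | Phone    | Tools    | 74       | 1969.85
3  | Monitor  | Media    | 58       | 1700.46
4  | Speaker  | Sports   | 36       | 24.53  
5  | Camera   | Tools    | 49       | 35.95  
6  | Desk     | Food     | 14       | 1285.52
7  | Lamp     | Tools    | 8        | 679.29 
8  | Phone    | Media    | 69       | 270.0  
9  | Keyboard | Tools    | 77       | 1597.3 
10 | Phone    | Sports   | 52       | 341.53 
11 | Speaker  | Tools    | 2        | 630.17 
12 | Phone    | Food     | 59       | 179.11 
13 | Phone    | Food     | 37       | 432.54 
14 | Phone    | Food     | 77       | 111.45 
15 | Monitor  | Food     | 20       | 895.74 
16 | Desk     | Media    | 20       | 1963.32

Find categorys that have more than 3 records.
SELECT category, COUNT(*) as cnt
FROM sales
GROUP BY category
HAVING COUNT(*) > 3

Result:
  Food: 5
  Media: 4
  Tools: 5

Note: HAVING filters groups after aggregation, WHERE filters rows before.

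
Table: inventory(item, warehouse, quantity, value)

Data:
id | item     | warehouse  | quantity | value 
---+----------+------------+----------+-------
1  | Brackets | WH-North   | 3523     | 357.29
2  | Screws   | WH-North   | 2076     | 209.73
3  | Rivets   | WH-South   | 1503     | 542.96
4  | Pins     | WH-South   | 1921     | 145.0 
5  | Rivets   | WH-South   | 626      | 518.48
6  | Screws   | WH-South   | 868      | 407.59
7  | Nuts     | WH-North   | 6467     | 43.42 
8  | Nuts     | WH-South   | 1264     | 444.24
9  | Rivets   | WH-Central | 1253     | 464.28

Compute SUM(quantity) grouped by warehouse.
SELECT warehouse, SUM(quantity) as result
FROM inventory
GROUP BY warehouse

Result:
  WH-Central: 1253
  WH-North: 12066
  WH-South: 6182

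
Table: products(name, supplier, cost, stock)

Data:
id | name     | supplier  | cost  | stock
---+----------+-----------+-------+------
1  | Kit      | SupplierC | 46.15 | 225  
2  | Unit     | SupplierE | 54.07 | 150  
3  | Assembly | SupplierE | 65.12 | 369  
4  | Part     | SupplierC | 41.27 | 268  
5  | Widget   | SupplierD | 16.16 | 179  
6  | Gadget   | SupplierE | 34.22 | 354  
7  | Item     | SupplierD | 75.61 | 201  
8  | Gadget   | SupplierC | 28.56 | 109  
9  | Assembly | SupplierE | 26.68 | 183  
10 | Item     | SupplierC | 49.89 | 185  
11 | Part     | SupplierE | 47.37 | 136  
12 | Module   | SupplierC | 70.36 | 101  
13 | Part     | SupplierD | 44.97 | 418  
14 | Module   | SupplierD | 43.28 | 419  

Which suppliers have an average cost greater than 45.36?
SELECT supplier, AVG(cost)
FROM products
GROUP BY supplier
HAVING AVG(cost) > 45.36

Result:
  SupplierC: avg=47.25
  SupplierE: avg=45.49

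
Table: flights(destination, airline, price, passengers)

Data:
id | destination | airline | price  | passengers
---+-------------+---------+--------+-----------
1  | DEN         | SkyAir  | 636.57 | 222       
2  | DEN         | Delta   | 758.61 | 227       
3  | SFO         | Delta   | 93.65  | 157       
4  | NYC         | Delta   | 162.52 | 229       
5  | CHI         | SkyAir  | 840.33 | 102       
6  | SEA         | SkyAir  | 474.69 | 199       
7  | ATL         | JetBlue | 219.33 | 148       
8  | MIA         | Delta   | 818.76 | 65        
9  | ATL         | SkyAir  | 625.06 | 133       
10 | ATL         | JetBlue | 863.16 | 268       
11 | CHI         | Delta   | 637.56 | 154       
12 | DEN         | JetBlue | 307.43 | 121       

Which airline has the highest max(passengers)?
SELECT airline, MAX(passengers) as val
FROM flights
GROUP BY airline
ORDER BY val DESC
LIMIT 1

Result: JetBlue with max(passengers) = 268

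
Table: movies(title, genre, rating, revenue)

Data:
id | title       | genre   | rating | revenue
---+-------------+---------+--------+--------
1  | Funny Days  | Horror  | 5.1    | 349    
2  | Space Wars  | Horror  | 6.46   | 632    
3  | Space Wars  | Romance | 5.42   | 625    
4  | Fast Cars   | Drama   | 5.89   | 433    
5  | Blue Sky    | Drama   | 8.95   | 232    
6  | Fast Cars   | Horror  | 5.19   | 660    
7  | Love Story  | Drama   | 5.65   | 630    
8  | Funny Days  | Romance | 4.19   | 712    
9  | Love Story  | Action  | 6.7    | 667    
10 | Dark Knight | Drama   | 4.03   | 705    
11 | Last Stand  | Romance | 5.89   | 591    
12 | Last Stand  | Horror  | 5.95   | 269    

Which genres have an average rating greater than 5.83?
SELECT genre, AVG(rating)
FROM movies
GROUP BY genre
HAVING AVG(rating) > 5.83

Result:
  Action: avg=6.70
  Drama: avg=6.13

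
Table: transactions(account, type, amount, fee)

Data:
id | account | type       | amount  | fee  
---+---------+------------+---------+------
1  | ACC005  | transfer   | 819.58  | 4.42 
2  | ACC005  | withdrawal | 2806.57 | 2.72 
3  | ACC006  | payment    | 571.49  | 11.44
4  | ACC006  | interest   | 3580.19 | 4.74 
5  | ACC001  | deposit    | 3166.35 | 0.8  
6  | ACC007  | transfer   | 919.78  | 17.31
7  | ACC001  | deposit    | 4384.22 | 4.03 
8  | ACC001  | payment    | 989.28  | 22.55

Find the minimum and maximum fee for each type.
SELECT type, MIN(fee), MAX(fee)
FROM transactions
GROUP BY type

Result:
  deposit: min=0.80, max=4.03
  interest: min=4.74, max=4.74
  payment: min=11.44, max=22.55
  transfer: min=4.42, max=17.31
  withdrawal: min=2.72, max=2.72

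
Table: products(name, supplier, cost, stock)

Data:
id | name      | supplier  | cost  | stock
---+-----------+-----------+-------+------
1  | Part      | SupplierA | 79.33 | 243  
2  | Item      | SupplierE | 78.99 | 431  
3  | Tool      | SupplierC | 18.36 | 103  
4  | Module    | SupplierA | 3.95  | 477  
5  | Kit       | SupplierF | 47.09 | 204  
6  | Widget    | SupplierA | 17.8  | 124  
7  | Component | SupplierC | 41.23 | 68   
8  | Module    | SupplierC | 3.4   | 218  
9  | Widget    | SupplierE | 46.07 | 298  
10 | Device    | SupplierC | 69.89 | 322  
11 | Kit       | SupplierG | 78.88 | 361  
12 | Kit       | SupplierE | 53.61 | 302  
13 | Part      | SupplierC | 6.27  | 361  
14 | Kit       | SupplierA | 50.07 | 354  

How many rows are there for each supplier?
SELECT supplier, COUNT(*) as count
FROM products
GROUP BY supplier

Result:
  SupplierA: 4
  SupplierC: 5
  SupplierE: 3
  SupplierF: 1
  SupplierG: 1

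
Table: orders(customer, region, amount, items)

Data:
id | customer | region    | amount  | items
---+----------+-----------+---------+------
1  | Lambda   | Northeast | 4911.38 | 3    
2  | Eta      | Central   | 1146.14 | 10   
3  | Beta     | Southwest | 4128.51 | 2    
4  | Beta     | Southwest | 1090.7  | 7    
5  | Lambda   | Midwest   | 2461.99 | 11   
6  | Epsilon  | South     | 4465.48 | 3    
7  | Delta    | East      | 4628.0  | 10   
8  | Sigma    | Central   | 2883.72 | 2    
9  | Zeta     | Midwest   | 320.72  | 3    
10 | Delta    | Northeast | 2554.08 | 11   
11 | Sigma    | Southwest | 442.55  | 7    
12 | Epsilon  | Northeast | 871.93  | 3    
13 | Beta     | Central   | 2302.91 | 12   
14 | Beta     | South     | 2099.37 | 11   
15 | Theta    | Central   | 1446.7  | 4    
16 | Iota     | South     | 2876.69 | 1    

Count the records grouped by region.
SELECT region, COUNT(*) as count
FROM orders
GROUP BY region

Result:
  Central: 4
  East: 1
  Midwest: 2
  Northeast: 3
  South: 3
  Southwest: 3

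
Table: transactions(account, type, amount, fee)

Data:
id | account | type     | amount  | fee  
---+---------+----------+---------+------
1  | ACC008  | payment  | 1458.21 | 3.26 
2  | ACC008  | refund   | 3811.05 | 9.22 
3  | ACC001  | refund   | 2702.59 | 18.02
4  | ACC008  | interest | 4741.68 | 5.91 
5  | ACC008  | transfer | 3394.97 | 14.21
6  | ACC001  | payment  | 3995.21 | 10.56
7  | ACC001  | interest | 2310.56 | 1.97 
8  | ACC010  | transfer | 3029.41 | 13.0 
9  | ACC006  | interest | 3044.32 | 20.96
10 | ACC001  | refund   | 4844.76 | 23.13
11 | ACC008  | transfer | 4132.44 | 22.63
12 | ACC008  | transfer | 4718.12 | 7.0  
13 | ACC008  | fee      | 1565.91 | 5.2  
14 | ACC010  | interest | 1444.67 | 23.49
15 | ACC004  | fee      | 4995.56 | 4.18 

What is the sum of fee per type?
SELECT type, SUM(fee) as result
FROM transactions
GROUP BY type

Result:
  fee: 9.38
  interest: 52.33
  payment: 13.82
  refund: 50.37
  transfer: 56.84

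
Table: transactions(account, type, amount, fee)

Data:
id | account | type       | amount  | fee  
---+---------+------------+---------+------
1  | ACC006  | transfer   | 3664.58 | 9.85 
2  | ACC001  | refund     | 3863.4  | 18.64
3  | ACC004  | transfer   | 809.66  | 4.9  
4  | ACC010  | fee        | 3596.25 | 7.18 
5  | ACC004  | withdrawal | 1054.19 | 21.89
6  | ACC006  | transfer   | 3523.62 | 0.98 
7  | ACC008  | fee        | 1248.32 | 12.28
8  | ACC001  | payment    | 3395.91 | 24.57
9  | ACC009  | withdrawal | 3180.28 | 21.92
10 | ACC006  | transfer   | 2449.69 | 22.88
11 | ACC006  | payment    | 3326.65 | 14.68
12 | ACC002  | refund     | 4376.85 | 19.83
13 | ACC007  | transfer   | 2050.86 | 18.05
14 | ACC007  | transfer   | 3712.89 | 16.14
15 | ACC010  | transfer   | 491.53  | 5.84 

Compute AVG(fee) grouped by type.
SELECT type, AVG(fee) as result
FROM transactions
GROUP BY type

Result:
  fee: 9.73
  payment: 19.63
  refund: 19.24
  transfer: 11.23
  withdrawal: 21.91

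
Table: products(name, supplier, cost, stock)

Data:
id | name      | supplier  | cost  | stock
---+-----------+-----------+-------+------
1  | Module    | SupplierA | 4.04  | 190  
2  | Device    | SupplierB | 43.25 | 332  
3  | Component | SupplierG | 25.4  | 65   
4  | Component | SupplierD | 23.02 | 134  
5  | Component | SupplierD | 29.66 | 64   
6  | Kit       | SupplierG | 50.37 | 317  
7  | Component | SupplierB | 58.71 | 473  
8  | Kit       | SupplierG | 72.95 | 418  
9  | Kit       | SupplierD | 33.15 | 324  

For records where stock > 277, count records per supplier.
SELECT supplier, COUNT(*)
FROM products
WHERE stock > 277
GROUP BY supplier

Note: WHERE filters rows before grouping.

Result:
  SupplierB: 2
  SupplierD: 1
  SupplierG: 2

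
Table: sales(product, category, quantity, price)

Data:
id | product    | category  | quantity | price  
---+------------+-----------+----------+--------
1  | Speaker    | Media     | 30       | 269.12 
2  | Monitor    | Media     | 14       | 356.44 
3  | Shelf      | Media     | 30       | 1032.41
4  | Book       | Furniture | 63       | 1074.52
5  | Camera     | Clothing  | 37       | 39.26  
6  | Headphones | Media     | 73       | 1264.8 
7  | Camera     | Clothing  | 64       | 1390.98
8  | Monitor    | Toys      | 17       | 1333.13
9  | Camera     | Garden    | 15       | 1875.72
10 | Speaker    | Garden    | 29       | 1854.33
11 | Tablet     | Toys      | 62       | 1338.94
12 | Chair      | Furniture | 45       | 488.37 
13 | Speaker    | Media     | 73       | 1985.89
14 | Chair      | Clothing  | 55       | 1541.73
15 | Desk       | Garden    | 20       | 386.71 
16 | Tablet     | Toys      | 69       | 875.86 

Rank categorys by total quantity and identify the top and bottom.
SELECT category, SUM(quantity)
FROM sales
GROUP BY category
ORDER BY SUM(quantity)

All groups:
  Garden: 64
  Furniture: 108
  Toys: 148
  Clothing: 156
  Media: 220

Highest: Media (220)
Lowest: Garden (64)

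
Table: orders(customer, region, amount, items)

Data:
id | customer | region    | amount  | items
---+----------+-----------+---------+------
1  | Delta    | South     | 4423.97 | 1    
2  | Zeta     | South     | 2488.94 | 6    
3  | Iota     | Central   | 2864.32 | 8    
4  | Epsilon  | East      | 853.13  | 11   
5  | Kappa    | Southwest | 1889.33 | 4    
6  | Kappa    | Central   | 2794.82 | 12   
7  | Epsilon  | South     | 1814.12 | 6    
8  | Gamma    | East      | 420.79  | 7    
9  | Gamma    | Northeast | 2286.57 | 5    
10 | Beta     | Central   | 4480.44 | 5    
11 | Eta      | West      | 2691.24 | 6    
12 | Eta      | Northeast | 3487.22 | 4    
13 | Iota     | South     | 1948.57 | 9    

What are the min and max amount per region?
SELECT region, MIN(amount), MAX(amount)
FROM orders
GROUP BY region

Result:
  Central: min=2794.82, max=4480.44
  East: min=420.79, max=853.13
  Northeast: min=2286.57, max=3487.22
  South: min=1814.12, max=4423.97
  Southwest: min=1889.33, max=1889.33
  West: min=2691.24, max=2691.24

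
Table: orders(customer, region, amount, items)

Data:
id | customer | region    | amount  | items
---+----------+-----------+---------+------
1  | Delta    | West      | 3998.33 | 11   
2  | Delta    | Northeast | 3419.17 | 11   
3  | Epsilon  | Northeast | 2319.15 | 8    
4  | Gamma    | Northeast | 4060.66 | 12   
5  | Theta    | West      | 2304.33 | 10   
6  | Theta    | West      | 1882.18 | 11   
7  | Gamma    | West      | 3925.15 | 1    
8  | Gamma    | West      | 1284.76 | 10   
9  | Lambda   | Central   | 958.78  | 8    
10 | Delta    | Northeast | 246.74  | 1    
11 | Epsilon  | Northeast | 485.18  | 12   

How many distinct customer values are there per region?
SELECT region, COUNT(DISTINCT customer)
FROM orders
GROUP BY region

Result:
  Central: 1 distinct
  Northeast: 3 distinct
  West: 3 distinct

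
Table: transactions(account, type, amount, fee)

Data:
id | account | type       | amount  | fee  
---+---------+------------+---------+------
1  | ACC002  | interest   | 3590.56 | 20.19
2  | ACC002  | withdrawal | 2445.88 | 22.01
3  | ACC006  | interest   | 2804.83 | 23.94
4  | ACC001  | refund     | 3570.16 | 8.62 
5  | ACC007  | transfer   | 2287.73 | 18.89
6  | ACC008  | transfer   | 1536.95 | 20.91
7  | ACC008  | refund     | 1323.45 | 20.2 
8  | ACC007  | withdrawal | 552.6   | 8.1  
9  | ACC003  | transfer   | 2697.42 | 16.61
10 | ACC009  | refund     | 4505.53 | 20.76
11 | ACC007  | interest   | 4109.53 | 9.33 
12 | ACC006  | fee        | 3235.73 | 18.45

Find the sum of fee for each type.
SELECT type, SUM(fee) as result
FROM transactions
GROUP BY type

Result:
  fee: 18.45
  interest: 53.46
  refund: 49.58
  transfer: 56.41
  withdrawal: 30.11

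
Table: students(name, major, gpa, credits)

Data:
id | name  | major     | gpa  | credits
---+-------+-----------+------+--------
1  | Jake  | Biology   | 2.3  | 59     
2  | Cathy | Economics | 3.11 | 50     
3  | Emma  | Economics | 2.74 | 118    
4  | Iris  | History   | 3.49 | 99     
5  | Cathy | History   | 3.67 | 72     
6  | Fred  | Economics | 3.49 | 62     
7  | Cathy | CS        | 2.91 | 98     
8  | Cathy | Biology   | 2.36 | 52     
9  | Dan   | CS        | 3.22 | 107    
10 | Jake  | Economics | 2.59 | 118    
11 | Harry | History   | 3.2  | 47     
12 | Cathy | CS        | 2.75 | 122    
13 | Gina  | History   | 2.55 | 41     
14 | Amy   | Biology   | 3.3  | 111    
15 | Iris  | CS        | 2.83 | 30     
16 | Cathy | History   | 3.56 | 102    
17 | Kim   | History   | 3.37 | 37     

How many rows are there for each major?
SELECT major, COUNT(*) as count
FROM students
GROUP BY major

Result:
  Biology: 3
  CS: 4
  Economics: 4
  History: 6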